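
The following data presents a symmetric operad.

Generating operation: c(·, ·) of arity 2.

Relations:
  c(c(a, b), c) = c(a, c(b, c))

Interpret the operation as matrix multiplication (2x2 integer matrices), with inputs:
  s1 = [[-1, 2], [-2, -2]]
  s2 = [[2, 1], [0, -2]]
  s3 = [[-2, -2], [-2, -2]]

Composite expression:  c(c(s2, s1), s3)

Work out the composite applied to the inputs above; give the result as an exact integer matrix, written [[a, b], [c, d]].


c(s2, s1) = [[-4, 2], [4, 4]]
c(c(s2, s1), s3) = [[4, 4], [-16, -16]]

[[4, 4], [-16, -16]]


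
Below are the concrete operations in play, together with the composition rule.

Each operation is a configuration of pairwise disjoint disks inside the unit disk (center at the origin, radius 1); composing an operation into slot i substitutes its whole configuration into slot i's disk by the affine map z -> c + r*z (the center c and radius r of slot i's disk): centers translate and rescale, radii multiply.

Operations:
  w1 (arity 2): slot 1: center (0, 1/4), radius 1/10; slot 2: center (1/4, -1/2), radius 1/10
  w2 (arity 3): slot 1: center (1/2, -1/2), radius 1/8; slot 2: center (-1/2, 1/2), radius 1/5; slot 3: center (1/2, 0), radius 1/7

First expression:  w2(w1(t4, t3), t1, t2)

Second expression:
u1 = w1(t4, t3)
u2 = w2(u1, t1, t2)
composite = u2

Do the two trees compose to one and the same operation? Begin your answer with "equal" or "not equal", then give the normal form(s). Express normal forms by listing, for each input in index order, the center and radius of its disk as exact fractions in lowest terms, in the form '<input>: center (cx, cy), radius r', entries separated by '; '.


equal; both compose to t1: center (-1/2, 1/2), radius 1/5; t2: center (1/2, 0), radius 1/7; t3: center (17/32, -9/16), radius 1/80; t4: center (1/2, -15/32), radius 1/80

The first expression, normalized: t1: center (-1/2, 1/2), radius 1/5; t2: center (1/2, 0), radius 1/7; t3: center (17/32, -9/16), radius 1/80; t4: center (1/2, -15/32), radius 1/80
The second expression, normalized: t1: center (-1/2, 1/2), radius 1/5; t2: center (1/2, 0), radius 1/7; t3: center (17/32, -9/16), radius 1/80; t4: center (1/2, -15/32), radius 1/80
Identical normal forms: equal.


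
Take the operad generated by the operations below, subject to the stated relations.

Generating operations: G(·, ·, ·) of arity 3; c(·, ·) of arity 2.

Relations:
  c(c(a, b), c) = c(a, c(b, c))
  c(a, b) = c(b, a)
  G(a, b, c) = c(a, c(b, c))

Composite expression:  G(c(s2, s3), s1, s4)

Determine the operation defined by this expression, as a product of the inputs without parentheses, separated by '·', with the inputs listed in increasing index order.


s1 · s2 · s3 · s4


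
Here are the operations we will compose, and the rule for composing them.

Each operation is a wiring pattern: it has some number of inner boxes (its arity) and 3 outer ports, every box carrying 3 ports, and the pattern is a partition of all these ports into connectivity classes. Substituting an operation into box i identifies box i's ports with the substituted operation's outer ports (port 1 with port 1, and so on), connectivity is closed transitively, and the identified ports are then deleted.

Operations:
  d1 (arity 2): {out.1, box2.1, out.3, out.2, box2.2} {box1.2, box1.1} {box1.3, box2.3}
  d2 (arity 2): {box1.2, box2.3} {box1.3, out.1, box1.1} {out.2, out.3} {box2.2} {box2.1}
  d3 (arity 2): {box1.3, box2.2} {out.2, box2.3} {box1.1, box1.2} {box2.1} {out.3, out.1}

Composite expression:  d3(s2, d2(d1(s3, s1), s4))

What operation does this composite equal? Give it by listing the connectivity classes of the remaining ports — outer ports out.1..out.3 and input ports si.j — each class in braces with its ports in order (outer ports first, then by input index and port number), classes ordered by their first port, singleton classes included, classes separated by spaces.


{out.1, out.3} {out.2, s2.3} {s1.1, s1.2, s4.3} {s1.3, s3.3} {s2.1, s2.2} {s3.1, s3.2} {s4.1} {s4.2}

Treat the ports identified at d3 as solder joints: merge, then drop.
stage d1: inputs (s3, s1), connectivity {out.1, out.2, out.3, s1.1, s1.2} {s1.3, s3.3} {s3.1, s3.2}, out.j its boundary
stage d2: inputs (s3, s1, s4), connectivity {out.1, s1.1, s1.2, s4.3} {out.2, out.3} {s1.3, s3.3} {s3.1, s3.2} {s4.1} {s4.2}, out.j its boundary
stage d3: inputs (s2, s3, s1, s4), connectivity {out.1, out.3} {out.2, s2.3} {s1.1, s1.2, s4.3} {s1.3, s3.3} {s2.1, s2.2} {s3.1, s3.2} {s4.1} {s4.2}, out.j its boundary


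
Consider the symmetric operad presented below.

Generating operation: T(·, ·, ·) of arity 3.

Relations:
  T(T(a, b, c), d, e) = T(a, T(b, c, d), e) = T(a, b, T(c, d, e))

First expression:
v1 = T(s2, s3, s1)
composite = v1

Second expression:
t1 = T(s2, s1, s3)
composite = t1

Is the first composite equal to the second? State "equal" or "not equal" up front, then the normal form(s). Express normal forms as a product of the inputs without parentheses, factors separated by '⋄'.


The first expression, normalized: s2 ⋄ s3 ⋄ s1
The second expression, normalized: s2 ⋄ s1 ⋄ s3
Distinct normal forms: not equal.

not equal; first: s2 ⋄ s3 ⋄ s1; second: s2 ⋄ s1 ⋄ s3


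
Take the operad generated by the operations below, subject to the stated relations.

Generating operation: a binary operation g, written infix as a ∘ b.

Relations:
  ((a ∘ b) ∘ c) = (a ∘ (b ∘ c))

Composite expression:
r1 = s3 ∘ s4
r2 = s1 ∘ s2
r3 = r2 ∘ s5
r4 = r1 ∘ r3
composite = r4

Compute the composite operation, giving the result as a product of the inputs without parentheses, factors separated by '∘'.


All parenthesizations of g agree; list the s-inputs left to right.
(s3 ∘ s4) collapses to s3 ∘ s4
(s1 ∘ s2) collapses to s1 ∘ s2
((s1 ∘ s2) ∘ s5) collapses to s1 ∘ s2 ∘ s5
((s3 ∘ s4) ∘ ((s1 ∘ s2) ∘ s5)) collapses to s3 ∘ s4 ∘ s1 ∘ s2 ∘ s5

s3 ∘ s4 ∘ s1 ∘ s2 ∘ s5


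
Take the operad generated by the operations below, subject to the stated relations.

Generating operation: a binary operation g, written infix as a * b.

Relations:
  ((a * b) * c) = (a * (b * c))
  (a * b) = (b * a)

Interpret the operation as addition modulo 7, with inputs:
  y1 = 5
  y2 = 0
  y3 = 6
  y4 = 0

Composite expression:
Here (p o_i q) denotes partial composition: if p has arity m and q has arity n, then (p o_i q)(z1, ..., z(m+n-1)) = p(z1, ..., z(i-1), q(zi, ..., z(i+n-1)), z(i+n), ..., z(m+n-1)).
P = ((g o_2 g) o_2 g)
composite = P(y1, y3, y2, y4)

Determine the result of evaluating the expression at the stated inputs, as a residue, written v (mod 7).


(y3 * y2) = 6
((y3 * y2) * y4) = 6
(y1 * ((y3 * y2) * y4)) = 4

4 (mod 7)


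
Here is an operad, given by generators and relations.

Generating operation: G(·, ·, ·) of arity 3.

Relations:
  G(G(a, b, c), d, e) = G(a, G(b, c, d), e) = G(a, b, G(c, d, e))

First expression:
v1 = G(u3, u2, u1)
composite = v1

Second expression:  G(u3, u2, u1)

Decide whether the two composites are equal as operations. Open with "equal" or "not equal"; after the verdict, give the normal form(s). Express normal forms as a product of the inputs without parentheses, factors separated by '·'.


equal; both compose to u3 · u2 · u1

The first expression, normalized: u3 · u2 · u1
The second expression, normalized: u3 · u2 · u1
Identical normal forms: equal.


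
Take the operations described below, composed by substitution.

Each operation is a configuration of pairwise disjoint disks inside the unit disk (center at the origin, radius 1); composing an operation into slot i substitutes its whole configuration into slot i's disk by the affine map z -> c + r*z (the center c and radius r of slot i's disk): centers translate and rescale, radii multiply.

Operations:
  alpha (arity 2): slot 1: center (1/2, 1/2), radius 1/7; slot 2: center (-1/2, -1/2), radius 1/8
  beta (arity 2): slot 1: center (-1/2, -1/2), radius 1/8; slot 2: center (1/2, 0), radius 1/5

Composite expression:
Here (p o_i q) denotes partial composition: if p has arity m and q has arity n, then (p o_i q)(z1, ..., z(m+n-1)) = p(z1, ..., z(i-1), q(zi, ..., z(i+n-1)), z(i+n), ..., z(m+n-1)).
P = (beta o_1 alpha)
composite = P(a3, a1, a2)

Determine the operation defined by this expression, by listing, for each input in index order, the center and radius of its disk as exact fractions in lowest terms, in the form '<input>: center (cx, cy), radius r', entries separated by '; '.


a1: center (-9/16, -9/16), radius 1/64; a2: center (1/2, 0), radius 1/5; a3: center (-7/16, -7/16), radius 1/56

Each a-disk chains the slot maps above it in beta; radii multiply.
tracing a3 down its 2-map path: center (-7/16, -7/16), radius 1/56
tracing a1 down its 2-map path: center (-9/16, -9/16), radius 1/64
tracing a2 down its 1-map path: center (1/2, 0), radius 1/5


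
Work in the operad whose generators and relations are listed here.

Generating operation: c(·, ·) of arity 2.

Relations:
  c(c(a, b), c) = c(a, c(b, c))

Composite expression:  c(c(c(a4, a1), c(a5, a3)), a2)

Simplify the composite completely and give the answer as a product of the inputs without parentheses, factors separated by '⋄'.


a4 ⋄ a1 ⋄ a5 ⋄ a3 ⋄ a2

Under associativity of c, the answer is the a's in reading order.
c(a4, a1) spells out as a4 ⋄ a1
c(a5, a3) spells out as a5 ⋄ a3
c(c(a4, a1), c(a5, a3)) spells out as a4 ⋄ a1 ⋄ a5 ⋄ a3
c(c(c(a4, a1), c(a5, a3)), a2) spells out as a4 ⋄ a1 ⋄ a5 ⋄ a3 ⋄ a2


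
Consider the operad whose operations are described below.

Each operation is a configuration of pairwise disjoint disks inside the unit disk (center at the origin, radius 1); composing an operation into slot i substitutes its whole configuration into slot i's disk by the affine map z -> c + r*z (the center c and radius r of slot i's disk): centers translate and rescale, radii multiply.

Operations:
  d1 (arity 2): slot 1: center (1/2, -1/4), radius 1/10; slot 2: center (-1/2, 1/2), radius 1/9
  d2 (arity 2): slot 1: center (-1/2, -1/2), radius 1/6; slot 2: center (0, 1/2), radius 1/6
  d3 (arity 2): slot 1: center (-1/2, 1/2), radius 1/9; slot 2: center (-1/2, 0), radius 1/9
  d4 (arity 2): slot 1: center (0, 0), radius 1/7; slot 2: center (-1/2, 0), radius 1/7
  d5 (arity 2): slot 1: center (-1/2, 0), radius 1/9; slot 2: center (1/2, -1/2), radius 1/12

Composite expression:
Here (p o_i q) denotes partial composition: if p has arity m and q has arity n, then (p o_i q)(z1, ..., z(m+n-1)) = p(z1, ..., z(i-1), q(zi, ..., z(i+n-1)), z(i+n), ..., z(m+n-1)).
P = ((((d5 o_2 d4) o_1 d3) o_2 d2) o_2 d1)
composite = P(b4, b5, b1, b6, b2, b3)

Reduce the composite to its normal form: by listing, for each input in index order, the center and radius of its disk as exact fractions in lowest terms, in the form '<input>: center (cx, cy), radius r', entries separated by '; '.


b1: center (-547/972, -5/972), radius 1/4374; b2: center (1/2, -1/2), radius 1/84; b3: center (11/24, -1/2), radius 1/84; b4: center (-5/9, 1/18), radius 1/81; b5: center (-545/972, -13/1944), radius 1/4860; b6: center (-5/9, 1/162), radius 1/486

Each b-disk chains the slot maps above it in d5; radii multiply.
tracing b4 down its 2-map path: center (-5/9, 1/18), radius 1/81
tracing b5 down its 4-map path: center (-545/972, -13/1944), radius 1/4860
tracing b1 down its 4-map path: center (-547/972, -5/972), radius 1/4374
tracing b6 down its 3-map path: center (-5/9, 1/162), radius 1/486
tracing b2 down its 2-map path: center (1/2, -1/2), radius 1/84
tracing b3 down its 2-map path: center (11/24, -1/2), radius 1/84


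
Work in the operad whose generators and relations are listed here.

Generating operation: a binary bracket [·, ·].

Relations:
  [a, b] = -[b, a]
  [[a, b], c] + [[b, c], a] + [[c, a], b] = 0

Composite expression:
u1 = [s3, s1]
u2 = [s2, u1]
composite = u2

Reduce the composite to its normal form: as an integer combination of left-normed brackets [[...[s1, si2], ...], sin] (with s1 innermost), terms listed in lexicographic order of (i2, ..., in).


[[s1, s3], s2]

Skip Jacobi rewriting: expand, keep s1-initial words, read off terms.
Composite bracket: [s2, [s3, s1]]
Applying ab - ba throughout gives 4 signed words (2^2 = 4).
Keep just the words that open with s1:
  s1s3s2 (sign +1) contributes +[[s1, s3], s2]


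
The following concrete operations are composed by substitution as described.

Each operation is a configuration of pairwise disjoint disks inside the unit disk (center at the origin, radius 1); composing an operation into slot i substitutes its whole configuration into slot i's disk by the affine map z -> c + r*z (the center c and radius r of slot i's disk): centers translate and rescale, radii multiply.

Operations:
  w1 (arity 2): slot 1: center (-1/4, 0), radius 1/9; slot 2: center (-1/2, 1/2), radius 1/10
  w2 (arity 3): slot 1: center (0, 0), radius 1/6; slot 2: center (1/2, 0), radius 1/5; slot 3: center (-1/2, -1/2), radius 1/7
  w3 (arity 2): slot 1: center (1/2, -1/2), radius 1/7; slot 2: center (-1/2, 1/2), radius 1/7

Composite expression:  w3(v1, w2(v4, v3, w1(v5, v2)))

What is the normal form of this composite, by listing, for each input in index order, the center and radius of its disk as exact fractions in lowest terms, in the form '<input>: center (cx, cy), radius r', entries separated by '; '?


v1: center (1/2, -1/2), radius 1/7; v2: center (-57/98, 43/98), radius 1/490; v3: center (-3/7, 1/2), radius 1/35; v4: center (-1/2, 1/2), radius 1/42; v5: center (-113/196, 3/7), radius 1/441


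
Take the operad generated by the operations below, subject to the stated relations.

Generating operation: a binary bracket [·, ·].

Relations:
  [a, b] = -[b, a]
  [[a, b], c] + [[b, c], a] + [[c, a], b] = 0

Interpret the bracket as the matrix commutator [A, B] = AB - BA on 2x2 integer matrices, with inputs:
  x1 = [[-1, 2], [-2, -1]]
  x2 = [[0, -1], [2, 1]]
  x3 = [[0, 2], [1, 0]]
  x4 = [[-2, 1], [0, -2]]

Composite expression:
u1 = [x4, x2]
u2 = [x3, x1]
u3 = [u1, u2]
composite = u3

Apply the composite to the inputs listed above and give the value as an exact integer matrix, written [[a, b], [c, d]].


[[0, 12], [0, 0]]

[x4, x2] = [[2, 1], [0, -2]]
[x3, x1] = [[-6, 0], [0, 6]]
[[x4, x2], [x3, x1]] = [[0, 12], [0, 0]]


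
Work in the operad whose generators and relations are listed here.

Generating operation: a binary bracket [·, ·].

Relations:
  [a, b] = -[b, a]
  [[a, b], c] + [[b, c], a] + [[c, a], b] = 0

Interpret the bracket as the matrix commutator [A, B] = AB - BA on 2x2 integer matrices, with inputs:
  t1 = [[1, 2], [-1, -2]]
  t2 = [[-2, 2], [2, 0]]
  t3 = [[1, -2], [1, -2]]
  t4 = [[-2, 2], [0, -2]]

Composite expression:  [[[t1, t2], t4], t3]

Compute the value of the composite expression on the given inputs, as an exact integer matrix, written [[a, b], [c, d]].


[t1, t2] = [[6, 10], [-4, -6]]
[[t1, t2], t4] = [[8, 24], [0, -8]]
[[[t1, t2], t4], t3] = [[24, -104], [-16, -24]]

[[24, -104], [-16, -24]]


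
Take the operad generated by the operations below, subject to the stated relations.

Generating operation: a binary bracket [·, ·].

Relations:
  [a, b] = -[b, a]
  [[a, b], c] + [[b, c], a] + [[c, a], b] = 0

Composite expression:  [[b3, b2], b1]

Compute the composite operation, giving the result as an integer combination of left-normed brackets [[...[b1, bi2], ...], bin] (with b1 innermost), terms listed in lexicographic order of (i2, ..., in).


[[b1, b2], b3] - [[b1, b3], b2]


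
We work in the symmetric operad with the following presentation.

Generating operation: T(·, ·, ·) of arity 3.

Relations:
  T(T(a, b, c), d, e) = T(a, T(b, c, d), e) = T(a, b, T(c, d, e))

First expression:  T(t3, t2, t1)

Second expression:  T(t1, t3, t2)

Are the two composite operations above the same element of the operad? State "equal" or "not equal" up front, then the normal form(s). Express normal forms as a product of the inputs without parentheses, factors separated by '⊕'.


not equal: they reduce to t3 ⊕ t2 ⊕ t1 and t1 ⊕ t3 ⊕ t2


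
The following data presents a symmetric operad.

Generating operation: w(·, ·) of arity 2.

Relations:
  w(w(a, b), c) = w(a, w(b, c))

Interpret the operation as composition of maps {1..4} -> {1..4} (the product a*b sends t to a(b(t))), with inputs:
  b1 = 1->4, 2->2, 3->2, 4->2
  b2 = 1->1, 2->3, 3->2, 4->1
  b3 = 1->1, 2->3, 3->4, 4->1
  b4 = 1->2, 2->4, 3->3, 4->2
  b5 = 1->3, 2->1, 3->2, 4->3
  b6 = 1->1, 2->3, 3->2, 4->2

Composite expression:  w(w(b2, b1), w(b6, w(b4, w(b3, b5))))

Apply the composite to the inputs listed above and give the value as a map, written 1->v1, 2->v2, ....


w(b2, b1) = 1->1, 2->3, 3->3, 4->3
w(b3, b5) = 1->4, 2->1, 3->3, 4->4
w(b4, w(b3, b5)) = 1->2, 2->2, 3->3, 4->2
w(b6, w(b4, w(b3, b5))) = 1->3, 2->3, 3->2, 4->3
w(w(b2, b1), w(b6, w(b4, w(b3, b5)))) = 1->3, 2->3, 3->3, 4->3

1->3, 2->3, 3->3, 4->3


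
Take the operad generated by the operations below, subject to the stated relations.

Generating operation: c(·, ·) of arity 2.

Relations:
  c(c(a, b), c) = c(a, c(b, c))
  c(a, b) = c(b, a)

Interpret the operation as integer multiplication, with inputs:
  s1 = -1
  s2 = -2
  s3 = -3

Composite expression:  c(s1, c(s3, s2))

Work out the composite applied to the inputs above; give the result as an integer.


c(s3, s2) = 6
c(s1, c(s3, s2)) = -6

-6


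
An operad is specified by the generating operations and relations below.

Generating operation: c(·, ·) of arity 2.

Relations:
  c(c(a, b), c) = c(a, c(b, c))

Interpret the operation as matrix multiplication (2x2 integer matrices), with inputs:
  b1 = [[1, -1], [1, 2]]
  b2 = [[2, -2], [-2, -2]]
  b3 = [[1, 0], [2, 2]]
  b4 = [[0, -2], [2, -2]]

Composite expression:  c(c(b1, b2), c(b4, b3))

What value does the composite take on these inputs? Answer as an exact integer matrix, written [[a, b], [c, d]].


[[-16, -16], [20, 32]]

c(b1, b2) = [[4, 0], [-2, -6]]
c(b4, b3) = [[-4, -4], [-2, -4]]
c(c(b1, b2), c(b4, b3)) = [[-16, -16], [20, 32]]


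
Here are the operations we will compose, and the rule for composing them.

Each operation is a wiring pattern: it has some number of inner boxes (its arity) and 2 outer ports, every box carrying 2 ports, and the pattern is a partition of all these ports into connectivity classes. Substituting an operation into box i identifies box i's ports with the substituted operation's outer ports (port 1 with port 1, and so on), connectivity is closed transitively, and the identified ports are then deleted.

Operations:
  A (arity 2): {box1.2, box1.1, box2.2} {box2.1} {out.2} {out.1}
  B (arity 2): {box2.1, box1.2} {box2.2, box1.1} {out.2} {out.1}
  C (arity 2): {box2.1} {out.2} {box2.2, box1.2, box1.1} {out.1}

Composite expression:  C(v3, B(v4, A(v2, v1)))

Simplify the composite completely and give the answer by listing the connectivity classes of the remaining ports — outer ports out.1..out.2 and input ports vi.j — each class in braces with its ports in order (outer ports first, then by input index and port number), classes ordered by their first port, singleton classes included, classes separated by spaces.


{out.1} {out.2} {v1.1} {v1.2, v2.1, v2.2} {v3.1, v3.2} {v4.1} {v4.2}

Connectivity passes through glued C-boundaries; trace each wire chain.
composing A on (v2, v1), with out.j its own outer ports: {out.1} {out.2} {v1.1} {v1.2, v2.1, v2.2}
composing B on (v4, v2, v1), with out.j its own outer ports: {out.1} {out.2} {v1.1} {v1.2, v2.1, v2.2} {v4.1} {v4.2}
composing C on (v3, v4, v2, v1), with out.j its own outer ports: {out.1} {out.2} {v1.1} {v1.2, v2.1, v2.2} {v3.1, v3.2} {v4.1} {v4.2}


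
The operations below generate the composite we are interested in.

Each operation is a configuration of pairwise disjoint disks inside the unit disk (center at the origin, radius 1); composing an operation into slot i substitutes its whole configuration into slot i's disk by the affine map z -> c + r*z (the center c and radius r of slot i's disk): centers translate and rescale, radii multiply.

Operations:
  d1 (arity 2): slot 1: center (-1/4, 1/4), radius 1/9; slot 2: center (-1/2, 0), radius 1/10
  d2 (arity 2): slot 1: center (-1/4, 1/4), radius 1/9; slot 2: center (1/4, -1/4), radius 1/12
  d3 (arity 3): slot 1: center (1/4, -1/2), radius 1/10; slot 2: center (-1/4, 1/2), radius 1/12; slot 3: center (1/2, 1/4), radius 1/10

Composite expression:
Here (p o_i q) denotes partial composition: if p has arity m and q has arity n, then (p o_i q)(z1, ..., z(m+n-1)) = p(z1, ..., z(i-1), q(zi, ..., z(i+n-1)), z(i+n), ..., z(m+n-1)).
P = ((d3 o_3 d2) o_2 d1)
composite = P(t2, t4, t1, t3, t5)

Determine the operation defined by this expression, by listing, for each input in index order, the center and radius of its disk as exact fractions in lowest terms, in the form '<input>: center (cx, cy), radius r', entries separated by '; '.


Below d3, radii multiply path by path; the t-disk centers shift.
t2 passes through 1 substitution, ending at center (1/4, -1/2), radius 1/10
t4 passes through 2 substitutions, ending at center (-13/48, 25/48), radius 1/108
t1 passes through 2 substitutions, ending at center (-7/24, 1/2), radius 1/120
t3 passes through 2 substitutions, ending at center (19/40, 11/40), radius 1/90
t5 passes through 2 substitutions, ending at center (21/40, 9/40), radius 1/120

t1: center (-7/24, 1/2), radius 1/120; t2: center (1/4, -1/2), radius 1/10; t3: center (19/40, 11/40), radius 1/90; t4: center (-13/48, 25/48), radius 1/108; t5: center (21/40, 9/40), radius 1/120


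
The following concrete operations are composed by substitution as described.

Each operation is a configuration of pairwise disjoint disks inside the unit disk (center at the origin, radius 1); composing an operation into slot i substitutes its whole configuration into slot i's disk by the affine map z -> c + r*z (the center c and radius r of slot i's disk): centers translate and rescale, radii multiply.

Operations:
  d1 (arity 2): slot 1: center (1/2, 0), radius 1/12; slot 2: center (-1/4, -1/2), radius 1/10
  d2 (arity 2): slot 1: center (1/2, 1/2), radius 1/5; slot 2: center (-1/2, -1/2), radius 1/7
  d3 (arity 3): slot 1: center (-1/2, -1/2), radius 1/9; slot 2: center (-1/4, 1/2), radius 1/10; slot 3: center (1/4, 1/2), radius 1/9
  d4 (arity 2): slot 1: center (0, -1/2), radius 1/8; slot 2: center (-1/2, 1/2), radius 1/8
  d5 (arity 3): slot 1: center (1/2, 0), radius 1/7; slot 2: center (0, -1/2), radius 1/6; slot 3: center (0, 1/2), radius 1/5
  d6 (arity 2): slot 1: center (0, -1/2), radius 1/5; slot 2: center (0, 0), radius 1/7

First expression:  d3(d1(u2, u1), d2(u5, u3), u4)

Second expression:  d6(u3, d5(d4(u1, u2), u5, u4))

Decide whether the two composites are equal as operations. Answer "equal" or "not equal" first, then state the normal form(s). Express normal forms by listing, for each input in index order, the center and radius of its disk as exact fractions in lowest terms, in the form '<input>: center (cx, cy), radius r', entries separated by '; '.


not equal; first: u1: center (-19/36, -5/9), radius 1/90; u2: center (-4/9, -1/2), radius 1/108; u3: center (-3/10, 9/20), radius 1/70; u4: center (1/4, 1/2), radius 1/9; u5: center (-1/5, 11/20), radius 1/50; second: u1: center (1/14, -1/98), radius 1/392; u2: center (3/49, 1/98), radius 1/392; u3: center (0, -1/2), radius 1/5; u4: center (0, 1/14), radius 1/35; u5: center (0, -1/14), radius 1/42

The first composite normalizes to u1: center (-19/36, -5/9), radius 1/90; u2: center (-4/9, -1/2), radius 1/108; u3: center (-3/10, 9/20), radius 1/70; u4: center (1/4, 1/2), radius 1/9; u5: center (-1/5, 11/20), radius 1/50
The second composite normalizes to u1: center (1/14, -1/98), radius 1/392; u2: center (3/49, 1/98), radius 1/392; u3: center (0, -1/2), radius 1/5; u4: center (0, 1/14), radius 1/35; u5: center (0, -1/14), radius 1/42
The forms do not match — not equal.


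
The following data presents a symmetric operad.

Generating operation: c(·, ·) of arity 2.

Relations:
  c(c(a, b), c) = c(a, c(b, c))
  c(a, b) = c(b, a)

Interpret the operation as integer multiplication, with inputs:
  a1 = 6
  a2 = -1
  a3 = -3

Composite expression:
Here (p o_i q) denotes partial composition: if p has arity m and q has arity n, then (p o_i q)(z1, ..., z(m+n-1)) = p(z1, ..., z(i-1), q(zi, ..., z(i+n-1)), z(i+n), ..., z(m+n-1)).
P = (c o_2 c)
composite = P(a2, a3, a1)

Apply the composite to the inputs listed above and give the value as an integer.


18

c(a3, a1) = -18
c(a2, c(a3, a1)) = 18


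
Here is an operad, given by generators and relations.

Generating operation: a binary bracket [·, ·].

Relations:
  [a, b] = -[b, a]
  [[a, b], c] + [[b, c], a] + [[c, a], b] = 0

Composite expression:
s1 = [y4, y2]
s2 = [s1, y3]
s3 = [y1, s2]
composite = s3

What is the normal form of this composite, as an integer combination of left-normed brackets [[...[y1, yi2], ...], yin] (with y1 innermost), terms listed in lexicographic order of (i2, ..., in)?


-[[[y1, y2], y4], y3] + [[[y1, y3], y2], y4] - [[[y1, y3], y4], y2] + [[[y1, y4], y2], y3]


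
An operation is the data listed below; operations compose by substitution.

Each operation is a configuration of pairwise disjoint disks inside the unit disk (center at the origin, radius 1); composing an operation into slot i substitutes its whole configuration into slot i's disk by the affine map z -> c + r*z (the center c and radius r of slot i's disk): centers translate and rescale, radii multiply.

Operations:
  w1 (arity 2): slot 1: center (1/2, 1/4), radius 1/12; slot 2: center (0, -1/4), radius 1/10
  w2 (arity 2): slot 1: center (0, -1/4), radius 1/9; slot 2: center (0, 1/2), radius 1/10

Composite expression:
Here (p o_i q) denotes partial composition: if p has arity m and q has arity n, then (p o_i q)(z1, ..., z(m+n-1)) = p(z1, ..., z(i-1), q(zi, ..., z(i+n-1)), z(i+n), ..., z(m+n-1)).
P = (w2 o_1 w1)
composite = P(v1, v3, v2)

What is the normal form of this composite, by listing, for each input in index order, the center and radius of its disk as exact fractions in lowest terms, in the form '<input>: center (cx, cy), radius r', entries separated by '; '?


v1: center (1/18, -2/9), radius 1/108; v2: center (0, 1/2), radius 1/10; v3: center (0, -5/18), radius 1/90


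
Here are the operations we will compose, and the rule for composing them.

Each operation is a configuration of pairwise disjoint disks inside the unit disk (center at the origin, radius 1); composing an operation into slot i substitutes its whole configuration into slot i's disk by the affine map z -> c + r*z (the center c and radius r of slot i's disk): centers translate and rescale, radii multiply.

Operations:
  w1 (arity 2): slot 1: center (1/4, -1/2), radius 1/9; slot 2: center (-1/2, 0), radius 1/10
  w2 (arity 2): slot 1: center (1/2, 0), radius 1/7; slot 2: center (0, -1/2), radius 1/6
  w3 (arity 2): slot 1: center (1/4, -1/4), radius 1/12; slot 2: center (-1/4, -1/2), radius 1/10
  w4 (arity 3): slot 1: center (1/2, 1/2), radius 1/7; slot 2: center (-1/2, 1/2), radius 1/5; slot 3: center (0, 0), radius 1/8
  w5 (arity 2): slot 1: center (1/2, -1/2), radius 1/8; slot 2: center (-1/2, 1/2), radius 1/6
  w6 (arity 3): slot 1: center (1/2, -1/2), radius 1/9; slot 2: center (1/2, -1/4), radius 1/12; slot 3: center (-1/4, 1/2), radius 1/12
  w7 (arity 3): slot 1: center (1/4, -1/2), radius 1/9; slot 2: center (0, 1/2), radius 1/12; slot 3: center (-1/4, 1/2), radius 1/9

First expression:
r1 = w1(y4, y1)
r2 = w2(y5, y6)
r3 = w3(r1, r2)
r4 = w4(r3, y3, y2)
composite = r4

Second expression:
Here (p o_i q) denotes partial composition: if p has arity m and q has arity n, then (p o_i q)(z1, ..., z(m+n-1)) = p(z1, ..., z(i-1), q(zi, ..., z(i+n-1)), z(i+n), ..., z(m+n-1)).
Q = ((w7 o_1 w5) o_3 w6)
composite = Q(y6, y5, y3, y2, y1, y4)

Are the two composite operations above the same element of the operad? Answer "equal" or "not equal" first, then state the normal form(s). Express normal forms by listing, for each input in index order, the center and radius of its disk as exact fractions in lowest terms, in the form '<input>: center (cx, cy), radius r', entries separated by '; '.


not equal; first: y1: center (89/168, 13/28), radius 1/840; y2: center (0, 0), radius 1/8; y3: center (-1/2, 1/2), radius 1/5; y4: center (181/336, 11/24), radius 1/756; y5: center (33/70, 3/7), radius 1/490; y6: center (13/28, 59/140), radius 1/420; second: y1: center (-1/48, 13/24), radius 1/144; y2: center (1/24, 23/48), radius 1/144; y3: center (1/24, 11/24), radius 1/108; y4: center (-1/4, 1/2), radius 1/9; y5: center (7/36, -4/9), radius 1/54; y6: center (11/36, -5/9), radius 1/72


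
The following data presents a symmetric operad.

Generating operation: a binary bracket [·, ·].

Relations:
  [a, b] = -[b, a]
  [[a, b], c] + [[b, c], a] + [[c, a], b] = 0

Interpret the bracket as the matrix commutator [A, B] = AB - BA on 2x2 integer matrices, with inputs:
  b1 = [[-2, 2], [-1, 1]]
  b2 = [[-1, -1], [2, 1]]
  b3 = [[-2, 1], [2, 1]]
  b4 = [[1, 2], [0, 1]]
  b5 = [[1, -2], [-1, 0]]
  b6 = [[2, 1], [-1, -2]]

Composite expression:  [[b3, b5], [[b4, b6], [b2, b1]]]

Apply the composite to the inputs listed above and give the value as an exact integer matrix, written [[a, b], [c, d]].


[[-180, -760], [64, 180]]

[b3, b5] = [[3, 5], [-1, -3]]
[b4, b6] = [[-2, -8], [0, 2]]
[b2, b1] = [[-3, -7], [-8, 3]]
[[b4, b6], [b2, b1]] = [[64, -20], [-32, -64]]
[[b3, b5], [[b4, b6], [b2, b1]]] = [[-180, -760], [64, 180]]


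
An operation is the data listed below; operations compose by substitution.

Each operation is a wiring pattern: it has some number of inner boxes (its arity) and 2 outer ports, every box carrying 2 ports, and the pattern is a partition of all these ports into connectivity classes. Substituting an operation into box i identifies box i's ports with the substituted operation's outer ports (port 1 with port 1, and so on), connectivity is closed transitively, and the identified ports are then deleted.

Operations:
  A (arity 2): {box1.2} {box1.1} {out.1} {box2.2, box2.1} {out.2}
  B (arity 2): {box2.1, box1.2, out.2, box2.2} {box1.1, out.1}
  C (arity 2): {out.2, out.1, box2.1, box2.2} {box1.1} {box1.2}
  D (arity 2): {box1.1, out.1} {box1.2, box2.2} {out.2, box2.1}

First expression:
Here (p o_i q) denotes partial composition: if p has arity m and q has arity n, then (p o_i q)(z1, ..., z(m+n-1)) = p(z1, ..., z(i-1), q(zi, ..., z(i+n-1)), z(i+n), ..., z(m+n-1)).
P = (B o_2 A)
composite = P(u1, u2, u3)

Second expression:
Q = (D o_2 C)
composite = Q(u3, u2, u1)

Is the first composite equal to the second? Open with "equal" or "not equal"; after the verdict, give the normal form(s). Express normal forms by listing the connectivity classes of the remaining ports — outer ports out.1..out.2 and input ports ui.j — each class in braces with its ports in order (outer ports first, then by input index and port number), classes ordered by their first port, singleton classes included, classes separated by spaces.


not equal: they reduce to {out.1, u1.1} {out.2, u1.2} {u2.1} {u2.2} {u3.1, u3.2} and {out.1, u3.1} {out.2, u1.1, u1.2, u3.2} {u2.1} {u2.2}

The first composite normalizes to {out.1, u1.1} {out.2, u1.2} {u2.1} {u2.2} {u3.1, u3.2}
The second composite normalizes to {out.1, u3.1} {out.2, u1.1, u1.2, u3.2} {u2.1} {u2.2}
The forms do not match — not equal.


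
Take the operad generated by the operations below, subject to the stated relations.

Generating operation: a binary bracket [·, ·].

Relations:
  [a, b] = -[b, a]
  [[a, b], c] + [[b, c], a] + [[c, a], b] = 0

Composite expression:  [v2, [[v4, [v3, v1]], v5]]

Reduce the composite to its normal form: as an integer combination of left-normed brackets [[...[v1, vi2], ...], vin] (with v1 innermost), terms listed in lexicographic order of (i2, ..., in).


Skip Jacobi rewriting: expand, keep v1-initial words, read off terms.
Composite bracket: [v2, [[v4, [v3, v1]], v5]]
Applying ab - ba throughout gives 16 signed words (2^4 = 16).
Keep just the words that open with v1:
  word v1v3v4v5v2 has sign -1, contributing -[[[[v1, v3], v4], v5], v2]

-[[[[v1, v3], v4], v5], v2]


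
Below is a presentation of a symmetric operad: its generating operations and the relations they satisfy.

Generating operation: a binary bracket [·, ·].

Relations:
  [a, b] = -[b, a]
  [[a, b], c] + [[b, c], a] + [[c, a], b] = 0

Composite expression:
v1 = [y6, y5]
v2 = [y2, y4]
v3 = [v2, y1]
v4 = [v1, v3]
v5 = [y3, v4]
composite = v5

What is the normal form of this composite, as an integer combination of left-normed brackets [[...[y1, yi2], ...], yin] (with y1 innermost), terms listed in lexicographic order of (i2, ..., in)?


Antisymmetry and Jacobi reduce to y1-anchored left-normed brackets.
Composite bracket: [y3, [[y6, y5], [[y2, y4], y1]]]
Full expansion: 32 signed words from ab - ba (2^5 = 32).
Collect the words opening with y1:
  word y1y2y4y5y6y3 has sign +1, contributing +[[[[[y1, y2], y4], y5], y6], y3]
  word y1y2y4y6y5y3 has sign -1, contributing -[[[[[y1, y2], y4], y6], y5], y3]
  word y1y4y2y5y6y3 has sign -1, contributing -[[[[[y1, y4], y2], y5], y6], y3]
  word y1y4y2y6y5y3 has sign +1, contributing +[[[[[y1, y4], y2], y6], y5], y3]

[[[[[y1, y2], y4], y5], y6], y3] - [[[[[y1, y2], y4], y6], y5], y3] - [[[[[y1, y4], y2], y5], y6], y3] + [[[[[y1, y4], y2], y6], y5], y3]


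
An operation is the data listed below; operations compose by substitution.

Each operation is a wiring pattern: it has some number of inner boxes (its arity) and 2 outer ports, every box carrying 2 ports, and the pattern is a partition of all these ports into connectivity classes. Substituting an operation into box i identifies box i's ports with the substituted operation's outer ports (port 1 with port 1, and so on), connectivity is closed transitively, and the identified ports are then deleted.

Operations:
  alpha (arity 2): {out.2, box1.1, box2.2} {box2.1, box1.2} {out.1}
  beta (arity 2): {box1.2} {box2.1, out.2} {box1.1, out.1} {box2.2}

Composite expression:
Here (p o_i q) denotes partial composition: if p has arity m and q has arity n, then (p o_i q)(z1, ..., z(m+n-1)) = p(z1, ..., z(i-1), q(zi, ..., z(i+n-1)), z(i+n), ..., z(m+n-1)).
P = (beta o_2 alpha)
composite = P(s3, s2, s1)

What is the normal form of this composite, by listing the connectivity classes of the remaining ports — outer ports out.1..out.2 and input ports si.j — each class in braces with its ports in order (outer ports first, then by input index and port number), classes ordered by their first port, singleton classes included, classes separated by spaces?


{out.1, s3.1} {out.2} {s1.1, s2.2} {s1.2, s2.1} {s3.2}

After gluing at beta, chains via deleted ports link the s-ports.
through alpha, on inputs (s2, s1): {out.1} {out.2, s1.2, s2.1} {s1.1, s2.2} (out.j = stage outer ports)
through beta, on inputs (s3, s2, s1): {out.1, s3.1} {out.2} {s1.1, s2.2} {s1.2, s2.1} {s3.2} (out.j = stage outer ports)


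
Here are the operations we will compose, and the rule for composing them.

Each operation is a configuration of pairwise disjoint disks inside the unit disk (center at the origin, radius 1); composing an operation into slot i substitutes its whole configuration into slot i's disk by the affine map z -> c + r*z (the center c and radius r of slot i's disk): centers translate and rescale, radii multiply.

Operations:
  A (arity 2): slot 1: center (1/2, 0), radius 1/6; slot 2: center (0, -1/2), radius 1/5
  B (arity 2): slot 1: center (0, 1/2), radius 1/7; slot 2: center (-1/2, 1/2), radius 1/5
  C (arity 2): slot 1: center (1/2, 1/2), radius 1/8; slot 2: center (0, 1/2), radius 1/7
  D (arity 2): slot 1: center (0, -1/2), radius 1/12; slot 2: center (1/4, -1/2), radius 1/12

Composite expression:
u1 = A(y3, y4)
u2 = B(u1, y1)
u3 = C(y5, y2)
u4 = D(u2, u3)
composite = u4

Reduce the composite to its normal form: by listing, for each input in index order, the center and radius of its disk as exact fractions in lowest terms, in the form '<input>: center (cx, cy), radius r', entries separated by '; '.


Each y-disk chains the slot maps above it in D; radii multiply.
for y3, the 3-step affine chain lands on center (1/168, -11/24), radius 1/504
for y4, the 3-step affine chain lands on center (0, -13/28), radius 1/420
for y1, the 2-step affine chain lands on center (-1/24, -11/24), radius 1/60
for y5, the 2-step affine chain lands on center (7/24, -11/24), radius 1/96
for y2, the 2-step affine chain lands on center (1/4, -11/24), radius 1/84

y1: center (-1/24, -11/24), radius 1/60; y2: center (1/4, -11/24), radius 1/84; y3: center (1/168, -11/24), radius 1/504; y4: center (0, -13/28), radius 1/420; y5: center (7/24, -11/24), radius 1/96


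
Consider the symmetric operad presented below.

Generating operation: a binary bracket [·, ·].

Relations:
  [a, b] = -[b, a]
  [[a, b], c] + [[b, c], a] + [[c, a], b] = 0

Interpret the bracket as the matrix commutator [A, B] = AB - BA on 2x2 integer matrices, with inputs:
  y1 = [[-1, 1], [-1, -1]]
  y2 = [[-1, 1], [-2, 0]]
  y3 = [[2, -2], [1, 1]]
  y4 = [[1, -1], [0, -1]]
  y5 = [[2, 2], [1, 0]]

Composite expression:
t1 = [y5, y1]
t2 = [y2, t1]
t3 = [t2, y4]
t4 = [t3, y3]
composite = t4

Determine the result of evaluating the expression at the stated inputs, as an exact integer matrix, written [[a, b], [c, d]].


[[36, -36], [0, -36]]

[y5, y1] = [[-3, 2], [2, 3]]
[y2, [y5, y1]] = [[6, 4], [14, -6]]
[[y2, [y5, y1]], y4] = [[14, -20], [28, -14]]
[[[y2, [y5, y1]], y4], y3] = [[36, -36], [0, -36]]


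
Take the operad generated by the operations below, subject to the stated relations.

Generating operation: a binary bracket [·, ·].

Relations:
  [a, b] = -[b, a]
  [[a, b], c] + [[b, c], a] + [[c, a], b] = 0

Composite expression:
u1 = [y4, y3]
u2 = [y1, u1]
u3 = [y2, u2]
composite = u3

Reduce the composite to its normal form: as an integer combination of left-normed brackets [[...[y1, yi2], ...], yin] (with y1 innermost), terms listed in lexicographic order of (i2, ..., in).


[[[y1, y3], y4], y2] - [[[y1, y4], y3], y2]

Expand each bracket as ab - ba; the y1-initial words give the coefficients.
Composite bracket: [y2, [y1, [y4, y3]]]
The bracket unfolds into 8 signed words via [a, b] = ab - ba (2^3 = 8).
Coefficients come from the y1-initial words:
  sign of y1y3y4y2 is +1, so it contributes +[[[y1, y3], y4], y2]
  sign of y1y4y3y2 is -1, so it contributes -[[[y1, y4], y3], y2]


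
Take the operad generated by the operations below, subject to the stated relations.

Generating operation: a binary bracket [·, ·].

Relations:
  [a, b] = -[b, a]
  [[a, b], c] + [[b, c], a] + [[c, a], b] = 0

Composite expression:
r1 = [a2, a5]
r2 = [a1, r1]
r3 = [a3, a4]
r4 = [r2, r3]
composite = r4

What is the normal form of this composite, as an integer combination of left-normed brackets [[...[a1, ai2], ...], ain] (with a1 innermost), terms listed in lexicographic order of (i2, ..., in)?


[[[[a1, a2], a5], a3], a4] - [[[[a1, a2], a5], a4], a3] - [[[[a1, a5], a2], a3], a4] + [[[[a1, a5], a2], a4], a3]


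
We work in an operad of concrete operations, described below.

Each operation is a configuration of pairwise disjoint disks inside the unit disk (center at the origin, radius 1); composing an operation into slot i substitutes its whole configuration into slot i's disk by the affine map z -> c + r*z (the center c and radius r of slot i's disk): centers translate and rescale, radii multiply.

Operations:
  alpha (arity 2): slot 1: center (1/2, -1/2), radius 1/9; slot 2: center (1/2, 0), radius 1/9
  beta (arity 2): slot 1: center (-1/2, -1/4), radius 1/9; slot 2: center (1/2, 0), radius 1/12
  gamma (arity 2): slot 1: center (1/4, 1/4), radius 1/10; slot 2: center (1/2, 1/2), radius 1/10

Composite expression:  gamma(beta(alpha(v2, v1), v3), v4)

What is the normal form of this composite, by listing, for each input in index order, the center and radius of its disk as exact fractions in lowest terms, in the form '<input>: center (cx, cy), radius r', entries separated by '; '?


v1: center (37/180, 9/40), radius 1/810; v2: center (37/180, 79/360), radius 1/810; v3: center (3/10, 1/4), radius 1/120; v4: center (1/2, 1/2), radius 1/10

Each v-disk chains the slot maps above it in gamma; radii multiply.
v2 passes through 3 substitutions, ending at center (37/180, 79/360), radius 1/810
v1 passes through 3 substitutions, ending at center (37/180, 9/40), radius 1/810
v3 passes through 2 substitutions, ending at center (3/10, 1/4), radius 1/120
v4 passes through 1 substitution, ending at center (1/2, 1/2), radius 1/10
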